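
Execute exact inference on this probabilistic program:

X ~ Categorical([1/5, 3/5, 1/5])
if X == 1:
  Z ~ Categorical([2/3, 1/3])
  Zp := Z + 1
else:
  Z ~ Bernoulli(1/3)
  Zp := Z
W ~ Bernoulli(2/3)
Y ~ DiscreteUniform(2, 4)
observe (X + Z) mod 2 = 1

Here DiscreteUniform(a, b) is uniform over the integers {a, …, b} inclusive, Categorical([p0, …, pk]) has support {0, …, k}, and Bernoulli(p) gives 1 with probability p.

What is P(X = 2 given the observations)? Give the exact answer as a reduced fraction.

P(X = 2 | obs) = 1/8

Enumerate traces; 18 have nonzero weight after conditioning:
  (X=0, Z=1, W=0, Y=2) weight 1/135
  (X=0, Z=1, W=0, Y=3) weight 1/135
  (X=0, Z=1, W=0, Y=4) weight 1/135
  (X=0, Z=1, W=1, Y=2) weight 2/135
  (X=0, Z=1, W=1, Y=3) weight 2/135
  (X=0, Z=1, W=1, Y=4) weight 2/135
  (X=1, Z=0, W=0, Y=2) weight 2/45
  (X=1, Z=0, W=0, Y=3) weight 2/45
  (X=2, Z=1, W=0, Y=2) weight 1/135
  … 9 more
Group by X:
  weight(X=0) = 1/15
  weight(X=1) = 2/5
  weight(X=2) = 1/15
Total weight = 1/15 + 2/5 + 1/15 = 8/15
P(X=0 | obs) = 1/15 / 8/15 = 1/8
P(X=1 | obs) = 2/5 / 8/15 = 3/4
P(X=2 | obs) = 1/15 / 8/15 = 1/8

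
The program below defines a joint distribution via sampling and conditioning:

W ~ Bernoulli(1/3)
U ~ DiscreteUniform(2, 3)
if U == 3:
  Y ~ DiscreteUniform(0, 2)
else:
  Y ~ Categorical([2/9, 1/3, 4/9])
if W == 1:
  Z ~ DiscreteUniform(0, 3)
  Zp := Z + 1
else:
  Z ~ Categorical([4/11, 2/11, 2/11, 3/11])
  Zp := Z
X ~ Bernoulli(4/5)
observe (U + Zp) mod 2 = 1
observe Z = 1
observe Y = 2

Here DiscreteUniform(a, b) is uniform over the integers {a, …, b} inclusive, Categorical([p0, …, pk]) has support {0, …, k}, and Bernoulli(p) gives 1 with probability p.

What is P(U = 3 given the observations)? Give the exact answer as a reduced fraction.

P(U = 3 | obs) = 33/97

Enumerate traces; 4 have nonzero weight after conditioning:
  (W=0, U=2, Y=2, Z=1, X=0) weight 8/1485
  (W=0, U=2, Y=2, Z=1, X=1) weight 32/1485
  (W=1, U=3, Y=2, Z=1, X=0) weight 1/360
  (W=1, U=3, Y=2, Z=1, X=1) weight 1/90
Group by U:
  weight(U=2) = 8/297
  weight(U=3) = 1/72
Total weight = 8/297 + 1/72 = 97/2376
P(U=2 | obs) = 8/297 / 97/2376 = 64/97
P(U=3 | obs) = 1/72 / 97/2376 = 33/97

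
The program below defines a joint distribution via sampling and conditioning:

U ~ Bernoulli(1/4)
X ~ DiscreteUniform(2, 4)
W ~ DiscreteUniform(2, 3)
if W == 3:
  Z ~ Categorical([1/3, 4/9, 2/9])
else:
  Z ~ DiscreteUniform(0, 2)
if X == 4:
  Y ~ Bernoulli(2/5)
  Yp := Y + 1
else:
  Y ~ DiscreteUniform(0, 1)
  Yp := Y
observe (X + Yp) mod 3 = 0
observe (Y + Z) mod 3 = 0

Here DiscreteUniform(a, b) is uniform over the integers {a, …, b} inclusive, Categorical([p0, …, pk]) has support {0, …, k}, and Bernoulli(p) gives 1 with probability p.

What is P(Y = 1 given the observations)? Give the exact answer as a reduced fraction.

P(Y = 1 | obs) = 3/5

Enumerate traces; 12 have nonzero weight after conditioning:
  (U=0, X=2, W=2, Z=2, Y=1) weight 1/48
  (U=0, X=2, W=3, Z=2, Y=1) weight 1/72
  (U=0, X=3, W=2, Z=0, Y=0) weight 1/48
  (U=0, X=3, W=3, Z=0, Y=0) weight 1/48
  (U=0, X=4, W=2, Z=2, Y=1) weight 1/60
  (U=0, X=4, W=3, Z=2, Y=1) weight 1/90
  (U=1, X=2, W=2, Z=2, Y=1) weight 1/144
  (U=1, X=2, W=3, Z=2, Y=1) weight 1/216
  … 4 more
Group by Y:
  weight(Y=0) = 1/18
  weight(Y=1) = 1/12
Total weight = 1/18 + 1/12 = 5/36
P(Y=0 | obs) = 1/18 / 5/36 = 2/5
P(Y=1 | obs) = 1/12 / 5/36 = 3/5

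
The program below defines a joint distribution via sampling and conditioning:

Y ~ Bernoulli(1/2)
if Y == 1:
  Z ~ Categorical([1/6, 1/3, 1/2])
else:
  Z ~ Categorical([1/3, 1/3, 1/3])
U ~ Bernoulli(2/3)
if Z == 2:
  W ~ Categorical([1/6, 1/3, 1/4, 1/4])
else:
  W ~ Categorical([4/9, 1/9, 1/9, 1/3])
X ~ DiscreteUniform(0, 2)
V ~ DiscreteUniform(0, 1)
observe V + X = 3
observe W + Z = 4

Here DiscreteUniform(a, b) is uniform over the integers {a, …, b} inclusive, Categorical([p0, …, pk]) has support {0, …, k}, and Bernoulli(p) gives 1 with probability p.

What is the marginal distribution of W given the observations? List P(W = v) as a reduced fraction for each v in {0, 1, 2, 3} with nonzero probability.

P(W=2) = 15/31, P(W=3) = 16/31

Enumerate traces; 8 have nonzero weight after conditioning:
  (Y=0, Z=1, U=0, W=3, X=2, V=1) weight 1/324
  (Y=0, Z=1, U=1, W=3, X=2, V=1) weight 1/162
  (Y=0, Z=2, U=0, W=2, X=2, V=1) weight 1/432
  (Y=0, Z=2, U=1, W=2, X=2, V=1) weight 1/216
  (Y=1, Z=1, U=0, W=3, X=2, V=1) weight 1/324
  (Y=1, Z=1, U=1, W=3, X=2, V=1) weight 1/162
  (Y=1, Z=2, U=0, W=2, X=2, V=1) weight 1/288
  (Y=1, Z=2, U=1, W=2, X=2, V=1) weight 1/144
Group by W:
  weight(W=2) = 5/288
  weight(W=3) = 1/54
Total weight = 5/288 + 1/54 = 31/864
P(W=2 | obs) = 5/288 / 31/864 = 15/31
P(W=3 | obs) = 1/54 / 31/864 = 16/31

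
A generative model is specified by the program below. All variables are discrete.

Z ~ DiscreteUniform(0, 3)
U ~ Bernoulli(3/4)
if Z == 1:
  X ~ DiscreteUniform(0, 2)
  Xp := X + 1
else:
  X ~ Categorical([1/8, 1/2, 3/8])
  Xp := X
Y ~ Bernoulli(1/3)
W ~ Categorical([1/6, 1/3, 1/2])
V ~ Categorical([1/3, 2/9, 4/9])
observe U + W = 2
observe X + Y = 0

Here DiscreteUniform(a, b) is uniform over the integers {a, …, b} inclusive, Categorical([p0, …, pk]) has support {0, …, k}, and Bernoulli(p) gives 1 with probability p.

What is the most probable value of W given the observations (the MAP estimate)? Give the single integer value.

argmax_v P(W = v | obs) = 1

Enumerate traces; 24 have nonzero weight after conditioning:
  (Z=0, U=0, X=0, Y=0, W=2, V=0) weight 1/1152
  (Z=0, U=0, X=0, Y=0, W=2, V=1) weight 1/1728
  (Z=0, U=0, X=0, Y=0, W=2, V=2) weight 1/864
  (Z=0, U=1, X=0, Y=0, W=1, V=0) weight 1/576
  (Z=0, U=1, X=0, Y=0, W=1, V=1) weight 1/864
  (Z=0, U=1, X=0, Y=0, W=1, V=2) weight 1/432
  (Z=1, U=0, X=0, Y=0, W=2, V=0) weight 1/432
  (Z=1, U=0, X=0, Y=0, W=2, V=1) weight 1/648
  … 16 more
Group by W:
  weight(W=1) = 17/576
  weight(W=2) = 17/1152
Total weight = 17/576 + 17/1152 = 17/384
P(W=1 | obs) = 17/576 / 17/384 = 2/3
P(W=2 | obs) = 17/1152 / 17/384 = 1/3
argmax = 1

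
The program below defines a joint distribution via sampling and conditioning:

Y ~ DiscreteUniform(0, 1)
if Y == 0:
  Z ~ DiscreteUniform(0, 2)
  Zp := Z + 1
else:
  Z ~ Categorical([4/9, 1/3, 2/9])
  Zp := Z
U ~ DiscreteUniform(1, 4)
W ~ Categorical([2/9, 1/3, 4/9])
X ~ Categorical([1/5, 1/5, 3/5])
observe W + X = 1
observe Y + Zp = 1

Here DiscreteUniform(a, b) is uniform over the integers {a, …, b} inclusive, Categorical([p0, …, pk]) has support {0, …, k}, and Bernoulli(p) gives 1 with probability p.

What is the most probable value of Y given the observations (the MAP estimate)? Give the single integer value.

argmax_v P(Y = v | obs) = 1

Enumerate traces; 16 have nonzero weight after conditioning:
  (Y=0, Z=0, U=1, W=0, X=1) weight 1/540
  (Y=0, Z=0, U=1, W=1, X=0) weight 1/360
  (Y=0, Z=0, U=2, W=0, X=1) weight 1/540
  (Y=0, Z=0, U=2, W=1, X=0) weight 1/360
  (Y=0, Z=0, U=3, W=0, X=1) weight 1/540
  (Y=0, Z=0, U=3, W=1, X=0) weight 1/360
  (Y=0, Z=0, U=4, W=0, X=1) weight 1/540
  (Y=0, Z=0, U=4, W=1, X=0) weight 1/360
  (Y=1, Z=0, U=1, W=0, X=1) weight 1/405
  … 7 more
Group by Y:
  weight(Y=0) = 1/54
  weight(Y=1) = 2/81
Total weight = 1/54 + 2/81 = 7/162
P(Y=0 | obs) = 1/54 / 7/162 = 3/7
P(Y=1 | obs) = 2/81 / 7/162 = 4/7
argmax = 1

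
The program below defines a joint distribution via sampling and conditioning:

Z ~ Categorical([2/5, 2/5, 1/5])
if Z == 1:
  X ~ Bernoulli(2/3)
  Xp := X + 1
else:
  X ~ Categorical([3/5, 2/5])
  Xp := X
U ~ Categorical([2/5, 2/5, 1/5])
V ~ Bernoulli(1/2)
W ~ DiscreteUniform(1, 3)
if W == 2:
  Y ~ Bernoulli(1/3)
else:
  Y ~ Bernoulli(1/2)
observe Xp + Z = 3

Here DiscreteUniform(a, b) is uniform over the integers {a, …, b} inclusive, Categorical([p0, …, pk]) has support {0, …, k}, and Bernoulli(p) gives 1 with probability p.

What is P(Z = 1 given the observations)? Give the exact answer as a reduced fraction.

P(Z = 1 | obs) = 10/13

Enumerate traces; 72 have nonzero weight after conditioning:
  (Z=1, X=1, U=0, V=0, W=1, Y=0) weight 2/225
  (Z=1, X=1, U=0, V=0, W=1, Y=1) weight 2/225
  (Z=1, X=1, U=0, V=0, W=2, Y=0) weight 8/675
  (Z=1, X=1, U=0, V=0, W=2, Y=1) weight 4/675
  (Z=1, X=1, U=0, V=0, W=3, Y=0) weight 2/225
  (Z=1, X=1, U=0, V=0, W=3, Y=1) weight 2/225
  (Z=1, X=1, U=0, V=1, W=1, Y=0) weight 2/225
  (Z=1, X=1, U=0, V=1, W=1, Y=1) weight 2/225
  (Z=2, X=1, U=0, V=0, W=1, Y=0) weight 1/375
  … 63 more
Group by Z:
  weight(Z=1) = 4/15
  weight(Z=2) = 2/25
Total weight = 4/15 + 2/25 = 26/75
P(Z=1 | obs) = 4/15 / 26/75 = 10/13
P(Z=2 | obs) = 2/25 / 26/75 = 3/13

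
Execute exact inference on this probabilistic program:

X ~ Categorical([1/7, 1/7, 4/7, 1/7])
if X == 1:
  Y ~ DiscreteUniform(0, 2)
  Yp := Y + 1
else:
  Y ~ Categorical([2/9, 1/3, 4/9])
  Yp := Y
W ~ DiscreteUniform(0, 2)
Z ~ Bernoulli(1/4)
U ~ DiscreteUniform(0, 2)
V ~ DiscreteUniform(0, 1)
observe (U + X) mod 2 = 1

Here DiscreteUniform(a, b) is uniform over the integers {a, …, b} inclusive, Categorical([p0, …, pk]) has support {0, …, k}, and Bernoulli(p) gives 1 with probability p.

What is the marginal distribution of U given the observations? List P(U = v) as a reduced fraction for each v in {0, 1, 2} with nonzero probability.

Enumerate traces; 216 have nonzero weight after conditioning:
  (X=0, Y=0, W=0, Z=0, U=1, V=0) weight 1/756
  (X=0, Y=0, W=0, Z=0, U=1, V=1) weight 1/756
  (X=0, Y=0, W=0, Z=1, U=1, V=0) weight 1/2268
  (X=0, Y=0, W=0, Z=1, U=1, V=1) weight 1/2268
  (X=0, Y=0, W=1, Z=0, U=1, V=0) weight 1/756
  (X=0, Y=0, W=1, Z=0, U=1, V=1) weight 1/756
  (X=0, Y=0, W=1, Z=1, U=1, V=0) weight 1/2268
  (X=0, Y=0, W=1, Z=1, U=1, V=1) weight 1/2268
  (X=1, Y=0, W=0, Z=0, U=0, V=0) weight 1/504
  (X=1, Y=0, W=0, Z=0, U=2, V=0) weight 1/504
  … 206 more
Group by U:
  weight(U=0) = 2/21
  weight(U=1) = 5/21
  weight(U=2) = 2/21
Total weight = 2/21 + 5/21 + 2/21 = 3/7
P(U=0 | obs) = 2/21 / 3/7 = 2/9
P(U=1 | obs) = 5/21 / 3/7 = 5/9
P(U=2 | obs) = 2/21 / 3/7 = 2/9

P(U=0) = 2/9, P(U=1) = 5/9, P(U=2) = 2/9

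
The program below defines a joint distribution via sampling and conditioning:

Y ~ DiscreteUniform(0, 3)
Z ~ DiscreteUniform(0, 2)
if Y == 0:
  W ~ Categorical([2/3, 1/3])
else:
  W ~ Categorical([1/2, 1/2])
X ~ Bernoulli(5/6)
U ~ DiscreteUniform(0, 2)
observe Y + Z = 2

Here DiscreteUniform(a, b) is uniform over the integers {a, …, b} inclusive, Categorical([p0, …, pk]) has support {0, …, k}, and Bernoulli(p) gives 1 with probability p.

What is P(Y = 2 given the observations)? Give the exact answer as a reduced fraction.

P(Y = 2 | obs) = 1/3

Enumerate traces; 36 have nonzero weight after conditioning:
  (Y=0, Z=2, W=0, X=0, U=0) weight 1/324
  (Y=0, Z=2, W=0, X=0, U=1) weight 1/324
  (Y=0, Z=2, W=0, X=0, U=2) weight 1/324
  (Y=0, Z=2, W=0, X=1, U=0) weight 5/324
  (Y=0, Z=2, W=0, X=1, U=1) weight 5/324
  (Y=0, Z=2, W=0, X=1, U=2) weight 5/324
  (Y=0, Z=2, W=1, X=0, U=0) weight 1/648
  (Y=0, Z=2, W=1, X=0, U=1) weight 1/648
  (Y=1, Z=1, W=0, X=0, U=0) weight 1/432
  (Y=2, Z=0, W=0, X=0, U=0) weight 1/432
  … 26 more
Group by Y:
  weight(Y=0) = 1/12
  weight(Y=1) = 1/12
  weight(Y=2) = 1/12
Total weight = 1/12 + 1/12 + 1/12 = 1/4
P(Y=0 | obs) = 1/12 / 1/4 = 1/3
P(Y=1 | obs) = 1/12 / 1/4 = 1/3
P(Y=2 | obs) = 1/12 / 1/4 = 1/3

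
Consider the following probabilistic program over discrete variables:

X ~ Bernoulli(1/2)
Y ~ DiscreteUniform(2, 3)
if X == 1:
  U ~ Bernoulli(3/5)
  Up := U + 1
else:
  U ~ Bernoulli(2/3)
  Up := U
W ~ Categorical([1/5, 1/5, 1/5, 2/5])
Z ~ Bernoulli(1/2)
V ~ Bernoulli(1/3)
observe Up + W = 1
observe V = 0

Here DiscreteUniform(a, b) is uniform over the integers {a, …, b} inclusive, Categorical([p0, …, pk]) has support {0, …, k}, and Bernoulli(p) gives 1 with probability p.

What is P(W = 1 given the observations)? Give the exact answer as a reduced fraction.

Enumerate traces; 12 have nonzero weight after conditioning:
  (X=0, Y=2, U=0, W=1, Z=0, V=0) weight 1/180
  (X=0, Y=2, U=0, W=1, Z=1, V=0) weight 1/180
  (X=0, Y=2, U=1, W=0, Z=0, V=0) weight 1/90
  (X=0, Y=2, U=1, W=0, Z=1, V=0) weight 1/90
  (X=0, Y=3, U=0, W=1, Z=0, V=0) weight 1/180
  (X=0, Y=3, U=0, W=1, Z=1, V=0) weight 1/180
  (X=0, Y=3, U=1, W=0, Z=0, V=0) weight 1/90
  (X=0, Y=3, U=1, W=0, Z=1, V=0) weight 1/90
  … 4 more
Group by W:
  weight(W=0) = 16/225
  weight(W=1) = 1/45
Total weight = 16/225 + 1/45 = 7/75
P(W=0 | obs) = 16/225 / 7/75 = 16/21
P(W=1 | obs) = 1/45 / 7/75 = 5/21

P(W = 1 | obs) = 5/21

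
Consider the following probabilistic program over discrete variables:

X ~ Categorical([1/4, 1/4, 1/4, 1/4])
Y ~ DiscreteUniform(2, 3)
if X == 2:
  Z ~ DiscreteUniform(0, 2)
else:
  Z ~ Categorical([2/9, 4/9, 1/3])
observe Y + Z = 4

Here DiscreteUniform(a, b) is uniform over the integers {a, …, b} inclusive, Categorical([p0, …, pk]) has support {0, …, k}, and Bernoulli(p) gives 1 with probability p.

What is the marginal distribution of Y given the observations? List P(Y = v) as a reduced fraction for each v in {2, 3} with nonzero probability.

Enumerate traces; 8 have nonzero weight after conditioning:
  (X=0, Y=2, Z=2) weight 1/24
  (X=0, Y=3, Z=1) weight 1/18
  (X=1, Y=2, Z=2) weight 1/24
  (X=1, Y=3, Z=1) weight 1/18
  (X=2, Y=2, Z=2) weight 1/24
  (X=2, Y=3, Z=1) weight 1/24
  (X=3, Y=2, Z=2) weight 1/24
  (X=3, Y=3, Z=1) weight 1/18
Group by Y:
  weight(Y=2) = 1/6
  weight(Y=3) = 5/24
Total weight = 1/6 + 5/24 = 3/8
P(Y=2 | obs) = 1/6 / 3/8 = 4/9
P(Y=3 | obs) = 5/24 / 3/8 = 5/9

P(Y=2) = 4/9, P(Y=3) = 5/9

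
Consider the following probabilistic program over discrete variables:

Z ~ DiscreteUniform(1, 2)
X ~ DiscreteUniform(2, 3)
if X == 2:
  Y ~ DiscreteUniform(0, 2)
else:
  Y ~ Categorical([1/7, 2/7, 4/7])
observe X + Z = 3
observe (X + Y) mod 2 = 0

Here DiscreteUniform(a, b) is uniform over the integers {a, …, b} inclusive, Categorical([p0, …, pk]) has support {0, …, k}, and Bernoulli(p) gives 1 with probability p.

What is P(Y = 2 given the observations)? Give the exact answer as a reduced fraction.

Enumerate traces; 2 have nonzero weight after conditioning:
  (Z=1, X=2, Y=0) weight 1/12
  (Z=1, X=2, Y=2) weight 1/12
Group by Y:
  weight(Y=0) = 1/12
  weight(Y=2) = 1/12
Total weight = 1/12 + 1/12 = 1/6
P(Y=0 | obs) = 1/12 / 1/6 = 1/2
P(Y=2 | obs) = 1/12 / 1/6 = 1/2

P(Y = 2 | obs) = 1/2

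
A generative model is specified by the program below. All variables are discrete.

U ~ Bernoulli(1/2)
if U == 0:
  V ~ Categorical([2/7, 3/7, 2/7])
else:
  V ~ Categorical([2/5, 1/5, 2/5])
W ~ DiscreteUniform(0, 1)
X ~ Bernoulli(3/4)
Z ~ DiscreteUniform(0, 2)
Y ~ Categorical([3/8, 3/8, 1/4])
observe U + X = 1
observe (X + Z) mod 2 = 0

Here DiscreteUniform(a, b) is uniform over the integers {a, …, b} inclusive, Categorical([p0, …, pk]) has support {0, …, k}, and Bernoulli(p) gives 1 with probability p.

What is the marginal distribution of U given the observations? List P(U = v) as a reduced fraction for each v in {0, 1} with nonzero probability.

Enumerate traces; 54 have nonzero weight after conditioning:
  (U=0, V=0, W=0, X=1, Z=1, Y=0) weight 3/448
  (U=0, V=0, W=0, X=1, Z=1, Y=1) weight 3/448
  (U=0, V=0, W=0, X=1, Z=1, Y=2) weight 1/224
  (U=0, V=0, W=1, X=1, Z=1, Y=0) weight 3/448
  (U=0, V=0, W=1, X=1, Z=1, Y=1) weight 3/448
  (U=0, V=0, W=1, X=1, Z=1, Y=2) weight 1/224
  (U=0, V=1, W=0, X=1, Z=1, Y=0) weight 9/896
  (U=0, V=1, W=0, X=1, Z=1, Y=1) weight 9/896
  (U=1, V=0, W=0, X=0, Z=0, Y=0) weight 1/320
  … 45 more
Group by U:
  weight(U=0) = 1/8
  weight(U=1) = 1/12
Total weight = 1/8 + 1/12 = 5/24
P(U=0 | obs) = 1/8 / 5/24 = 3/5
P(U=1 | obs) = 1/12 / 5/24 = 2/5

P(U=0) = 3/5, P(U=1) = 2/5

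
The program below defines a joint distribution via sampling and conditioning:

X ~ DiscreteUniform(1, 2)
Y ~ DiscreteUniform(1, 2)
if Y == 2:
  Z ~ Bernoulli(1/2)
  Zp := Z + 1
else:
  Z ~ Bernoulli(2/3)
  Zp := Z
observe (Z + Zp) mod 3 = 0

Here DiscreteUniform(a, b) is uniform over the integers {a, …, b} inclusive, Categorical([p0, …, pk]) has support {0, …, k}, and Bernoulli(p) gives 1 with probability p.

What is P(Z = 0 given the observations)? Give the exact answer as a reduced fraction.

P(Z = 0 | obs) = 2/5

Enumerate traces; 4 have nonzero weight after conditioning:
  (X=1, Y=1, Z=0) weight 1/12
  (X=1, Y=2, Z=1) weight 1/8
  (X=2, Y=1, Z=0) weight 1/12
  (X=2, Y=2, Z=1) weight 1/8
Group by Z:
  weight(Z=0) = 1/6
  weight(Z=1) = 1/4
Total weight = 1/6 + 1/4 = 5/12
P(Z=0 | obs) = 1/6 / 5/12 = 2/5
P(Z=1 | obs) = 1/4 / 5/12 = 3/5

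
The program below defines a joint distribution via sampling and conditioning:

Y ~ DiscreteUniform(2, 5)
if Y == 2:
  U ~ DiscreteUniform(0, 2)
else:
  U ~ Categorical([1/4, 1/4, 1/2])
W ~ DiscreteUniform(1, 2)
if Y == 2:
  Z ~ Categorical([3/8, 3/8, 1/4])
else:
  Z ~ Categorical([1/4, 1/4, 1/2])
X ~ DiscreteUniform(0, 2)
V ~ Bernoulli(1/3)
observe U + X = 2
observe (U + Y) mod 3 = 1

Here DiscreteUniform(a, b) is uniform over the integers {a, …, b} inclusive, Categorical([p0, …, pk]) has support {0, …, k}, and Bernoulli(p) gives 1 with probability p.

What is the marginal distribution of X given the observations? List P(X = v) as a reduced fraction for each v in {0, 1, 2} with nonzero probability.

P(X=0) = 5/8, P(X=1) = 3/16, P(X=2) = 3/16

Enumerate traces; 48 have nonzero weight after conditioning:
  (Y=2, U=2, W=1, Z=0, X=0, V=0) weight 1/288
  (Y=2, U=2, W=1, Z=0, X=0, V=1) weight 1/576
  (Y=2, U=2, W=1, Z=1, X=0, V=0) weight 1/288
  (Y=2, U=2, W=1, Z=1, X=0, V=1) weight 1/576
  (Y=2, U=2, W=1, Z=2, X=0, V=0) weight 1/432
  (Y=2, U=2, W=1, Z=2, X=0, V=1) weight 1/864
  (Y=2, U=2, W=2, Z=0, X=0, V=0) weight 1/288
  (Y=2, U=2, W=2, Z=0, X=0, V=1) weight 1/576
  (Y=3, U=1, W=1, Z=0, X=1, V=0) weight 1/576
  (Y=4, U=0, W=1, Z=0, X=2, V=0) weight 1/576
  … 38 more
Group by X:
  weight(X=0) = 5/72
  weight(X=1) = 1/48
  weight(X=2) = 1/48
Total weight = 5/72 + 1/48 + 1/48 = 1/9
P(X=0 | obs) = 5/72 / 1/9 = 5/8
P(X=1 | obs) = 1/48 / 1/9 = 3/16
P(X=2 | obs) = 1/48 / 1/9 = 3/16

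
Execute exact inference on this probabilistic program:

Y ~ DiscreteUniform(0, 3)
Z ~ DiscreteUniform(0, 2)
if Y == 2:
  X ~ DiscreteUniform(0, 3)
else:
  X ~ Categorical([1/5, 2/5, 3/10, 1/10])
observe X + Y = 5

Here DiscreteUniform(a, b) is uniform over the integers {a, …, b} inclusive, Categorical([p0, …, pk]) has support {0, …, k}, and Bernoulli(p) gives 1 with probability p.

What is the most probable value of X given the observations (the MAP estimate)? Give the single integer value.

argmax_v P(X = v | obs) = 2

Enumerate traces; 6 have nonzero weight after conditioning:
  (Y=2, Z=0, X=3) weight 1/48
  (Y=2, Z=1, X=3) weight 1/48
  (Y=2, Z=2, X=3) weight 1/48
  (Y=3, Z=0, X=2) weight 1/40
  (Y=3, Z=1, X=2) weight 1/40
  (Y=3, Z=2, X=2) weight 1/40
Group by X:
  weight(X=2) = 3/40
  weight(X=3) = 1/16
Total weight = 3/40 + 1/16 = 11/80
P(X=2 | obs) = 3/40 / 11/80 = 6/11
P(X=3 | obs) = 1/16 / 11/80 = 5/11
argmax = 2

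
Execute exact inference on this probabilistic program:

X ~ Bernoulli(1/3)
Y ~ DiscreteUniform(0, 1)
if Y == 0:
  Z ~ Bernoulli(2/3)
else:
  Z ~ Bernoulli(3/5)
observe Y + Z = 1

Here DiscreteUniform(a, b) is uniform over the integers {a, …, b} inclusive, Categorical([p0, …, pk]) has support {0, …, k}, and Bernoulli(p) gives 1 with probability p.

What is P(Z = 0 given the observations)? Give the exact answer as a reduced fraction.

Enumerate traces; 4 have nonzero weight after conditioning:
  (X=0, Y=0, Z=1) weight 2/9
  (X=0, Y=1, Z=0) weight 2/15
  (X=1, Y=0, Z=1) weight 1/9
  (X=1, Y=1, Z=0) weight 1/15
Group by Z:
  weight(Z=0) = 1/5
  weight(Z=1) = 1/3
Total weight = 1/5 + 1/3 = 8/15
P(Z=0 | obs) = 1/5 / 8/15 = 3/8
P(Z=1 | obs) = 1/3 / 8/15 = 5/8

P(Z = 0 | obs) = 3/8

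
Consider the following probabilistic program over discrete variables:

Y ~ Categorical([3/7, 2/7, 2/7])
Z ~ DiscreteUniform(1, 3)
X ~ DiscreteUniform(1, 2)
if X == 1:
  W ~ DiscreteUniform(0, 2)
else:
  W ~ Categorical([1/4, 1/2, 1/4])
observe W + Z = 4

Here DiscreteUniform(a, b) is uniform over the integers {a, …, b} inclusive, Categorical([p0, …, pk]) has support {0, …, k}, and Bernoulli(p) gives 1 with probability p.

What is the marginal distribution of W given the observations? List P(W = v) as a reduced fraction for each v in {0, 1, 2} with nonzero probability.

P(W=1) = 10/17, P(W=2) = 7/17

Enumerate traces; 12 have nonzero weight after conditioning:
  (Y=0, Z=2, X=1, W=2) weight 1/42
  (Y=0, Z=2, X=2, W=2) weight 1/56
  (Y=0, Z=3, X=1, W=1) weight 1/42
  (Y=0, Z=3, X=2, W=1) weight 1/28
  (Y=1, Z=2, X=1, W=2) weight 1/63
  (Y=1, Z=2, X=2, W=2) weight 1/84
  (Y=1, Z=3, X=1, W=1) weight 1/63
  (Y=1, Z=3, X=2, W=1) weight 1/42
  … 4 more
Group by W:
  weight(W=1) = 5/36
  weight(W=2) = 7/72
Total weight = 5/36 + 7/72 = 17/72
P(W=1 | obs) = 5/36 / 17/72 = 10/17
P(W=2 | obs) = 7/72 / 17/72 = 7/17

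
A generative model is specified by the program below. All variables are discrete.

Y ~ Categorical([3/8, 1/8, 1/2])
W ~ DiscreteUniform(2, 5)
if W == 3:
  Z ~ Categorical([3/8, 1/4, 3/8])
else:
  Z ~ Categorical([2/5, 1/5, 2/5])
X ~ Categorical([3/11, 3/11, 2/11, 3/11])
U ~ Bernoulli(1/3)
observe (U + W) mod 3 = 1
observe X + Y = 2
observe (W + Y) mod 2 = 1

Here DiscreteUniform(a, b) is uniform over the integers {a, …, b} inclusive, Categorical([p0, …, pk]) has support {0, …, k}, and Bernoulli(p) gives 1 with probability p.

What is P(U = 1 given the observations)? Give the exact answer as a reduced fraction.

P(U = 1 | obs) = 3/4

Enumerate traces; 9 have nonzero weight after conditioning:
  (Y=0, W=3, Z=0, X=2, U=1) weight 3/1408
  (Y=0, W=3, Z=1, X=2, U=1) weight 1/704
  (Y=0, W=3, Z=2, X=2, U=1) weight 3/1408
  (Y=1, W=4, Z=0, X=1, U=0) weight 1/440
  (Y=1, W=4, Z=1, X=1, U=0) weight 1/880
  (Y=1, W=4, Z=2, X=1, U=0) weight 1/440
  (Y=2, W=3, Z=0, X=0, U=1) weight 3/704
  (Y=2, W=3, Z=1, X=0, U=1) weight 1/352
  … 1 more
Group by U:
  weight(U=0) = 1/176
  weight(U=1) = 3/176
Total weight = 1/176 + 3/176 = 1/44
P(U=0 | obs) = 1/176 / 1/44 = 1/4
P(U=1 | obs) = 3/176 / 1/44 = 3/4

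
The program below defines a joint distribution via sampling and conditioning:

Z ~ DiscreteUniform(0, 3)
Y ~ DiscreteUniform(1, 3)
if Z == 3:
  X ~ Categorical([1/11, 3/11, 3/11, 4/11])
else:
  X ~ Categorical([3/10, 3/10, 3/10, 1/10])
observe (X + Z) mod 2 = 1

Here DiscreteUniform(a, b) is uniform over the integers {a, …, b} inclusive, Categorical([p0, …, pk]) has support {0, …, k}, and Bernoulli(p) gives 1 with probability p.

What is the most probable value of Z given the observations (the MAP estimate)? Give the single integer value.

argmax_v P(Z = v | obs) = 1

Enumerate traces; 24 have nonzero weight after conditioning:
  (Z=0, Y=1, X=1) weight 1/40
  (Z=0, Y=1, X=3) weight 1/120
  (Z=0, Y=2, X=1) weight 1/40
  (Z=0, Y=2, X=3) weight 1/120
  (Z=0, Y=3, X=1) weight 1/40
  (Z=0, Y=3, X=3) weight 1/120
  (Z=1, Y=1, X=0) weight 1/40
  (Z=1, Y=1, X=2) weight 1/40
  (Z=2, Y=1, X=1) weight 1/40
  (Z=3, Y=1, X=0) weight 1/132
  … 14 more
Group by Z:
  weight(Z=0) = 1/10
  weight(Z=1) = 3/20
  weight(Z=2) = 1/10
  weight(Z=3) = 1/11
Total weight = 1/10 + 3/20 + 1/10 + 1/11 = 97/220
P(Z=0 | obs) = 1/10 / 97/220 = 22/97
P(Z=1 | obs) = 3/20 / 97/220 = 33/97
P(Z=2 | obs) = 1/10 / 97/220 = 22/97
P(Z=3 | obs) = 1/11 / 97/220 = 20/97
argmax = 1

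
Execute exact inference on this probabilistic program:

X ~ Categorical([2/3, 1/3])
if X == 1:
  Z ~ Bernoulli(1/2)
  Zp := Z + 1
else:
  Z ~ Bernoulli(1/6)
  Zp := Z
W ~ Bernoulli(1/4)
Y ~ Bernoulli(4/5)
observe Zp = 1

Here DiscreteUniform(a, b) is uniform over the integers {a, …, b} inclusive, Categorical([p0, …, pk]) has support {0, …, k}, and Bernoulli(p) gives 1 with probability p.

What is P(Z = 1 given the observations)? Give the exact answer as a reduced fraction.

Enumerate traces; 8 have nonzero weight after conditioning:
  (X=0, Z=1, W=0, Y=0) weight 1/60
  (X=0, Z=1, W=0, Y=1) weight 1/15
  (X=0, Z=1, W=1, Y=0) weight 1/180
  (X=0, Z=1, W=1, Y=1) weight 1/45
  (X=1, Z=0, W=0, Y=0) weight 1/40
  (X=1, Z=0, W=0, Y=1) weight 1/10
  (X=1, Z=0, W=1, Y=0) weight 1/120
  (X=1, Z=0, W=1, Y=1) weight 1/30
Group by Z:
  weight(Z=0) = 1/6
  weight(Z=1) = 1/9
Total weight = 1/6 + 1/9 = 5/18
P(Z=0 | obs) = 1/6 / 5/18 = 3/5
P(Z=1 | obs) = 1/9 / 5/18 = 2/5

P(Z = 1 | obs) = 2/5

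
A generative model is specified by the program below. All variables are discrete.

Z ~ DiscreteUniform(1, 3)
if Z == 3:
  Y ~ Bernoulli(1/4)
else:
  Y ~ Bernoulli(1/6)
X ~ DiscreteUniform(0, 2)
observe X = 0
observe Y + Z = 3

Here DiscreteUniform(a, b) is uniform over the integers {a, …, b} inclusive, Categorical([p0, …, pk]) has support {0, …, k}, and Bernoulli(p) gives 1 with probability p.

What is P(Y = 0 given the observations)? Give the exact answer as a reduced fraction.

Enumerate traces; 2 have nonzero weight after conditioning:
  (Z=2, Y=1, X=0) weight 1/54
  (Z=3, Y=0, X=0) weight 1/12
Group by Y:
  weight(Y=0) = 1/12
  weight(Y=1) = 1/54
Total weight = 1/12 + 1/54 = 11/108
P(Y=0 | obs) = 1/12 / 11/108 = 9/11
P(Y=1 | obs) = 1/54 / 11/108 = 2/11

P(Y = 0 | obs) = 9/11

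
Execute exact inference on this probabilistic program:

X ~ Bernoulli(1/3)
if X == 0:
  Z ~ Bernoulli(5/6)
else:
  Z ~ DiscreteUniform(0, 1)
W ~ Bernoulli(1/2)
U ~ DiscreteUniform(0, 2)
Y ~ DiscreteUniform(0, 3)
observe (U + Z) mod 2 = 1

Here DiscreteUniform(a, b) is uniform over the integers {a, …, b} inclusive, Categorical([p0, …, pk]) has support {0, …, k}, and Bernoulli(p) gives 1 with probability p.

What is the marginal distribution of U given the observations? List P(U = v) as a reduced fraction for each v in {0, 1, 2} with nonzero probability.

Enumerate traces; 48 have nonzero weight after conditioning:
  (X=0, Z=0, W=0, U=1, Y=0) weight 1/216
  (X=0, Z=0, W=0, U=1, Y=1) weight 1/216
  (X=0, Z=0, W=0, U=1, Y=2) weight 1/216
  (X=0, Z=0, W=0, U=1, Y=3) weight 1/216
  (X=0, Z=0, W=1, U=1, Y=0) weight 1/216
  (X=0, Z=0, W=1, U=1, Y=1) weight 1/216
  (X=0, Z=0, W=1, U=1, Y=2) weight 1/216
  (X=0, Z=0, W=1, U=1, Y=3) weight 1/216
  (X=0, Z=1, W=0, U=0, Y=0) weight 5/216
  (X=0, Z=1, W=0, U=2, Y=0) weight 5/216
  … 38 more
Group by U:
  weight(U=0) = 13/54
  weight(U=1) = 5/54
  weight(U=2) = 13/54
Total weight = 13/54 + 5/54 + 13/54 = 31/54
P(U=0 | obs) = 13/54 / 31/54 = 13/31
P(U=1 | obs) = 5/54 / 31/54 = 5/31
P(U=2 | obs) = 13/54 / 31/54 = 13/31

P(U=0) = 13/31, P(U=1) = 5/31, P(U=2) = 13/31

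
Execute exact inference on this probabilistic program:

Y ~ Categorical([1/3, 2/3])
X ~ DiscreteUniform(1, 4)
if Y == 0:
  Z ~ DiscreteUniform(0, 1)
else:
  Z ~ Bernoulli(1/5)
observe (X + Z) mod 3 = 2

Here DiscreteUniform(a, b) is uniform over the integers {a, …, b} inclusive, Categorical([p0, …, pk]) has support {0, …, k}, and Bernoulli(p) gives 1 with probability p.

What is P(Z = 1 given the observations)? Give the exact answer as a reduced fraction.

Enumerate traces; 6 have nonzero weight after conditioning:
  (Y=0, X=1, Z=1) weight 1/24
  (Y=0, X=2, Z=0) weight 1/24
  (Y=0, X=4, Z=1) weight 1/24
  (Y=1, X=1, Z=1) weight 1/30
  (Y=1, X=2, Z=0) weight 2/15
  (Y=1, X=4, Z=1) weight 1/30
Group by Z:
  weight(Z=0) = 7/40
  weight(Z=1) = 3/20
Total weight = 7/40 + 3/20 = 13/40
P(Z=0 | obs) = 7/40 / 13/40 = 7/13
P(Z=1 | obs) = 3/20 / 13/40 = 6/13

P(Z = 1 | obs) = 6/13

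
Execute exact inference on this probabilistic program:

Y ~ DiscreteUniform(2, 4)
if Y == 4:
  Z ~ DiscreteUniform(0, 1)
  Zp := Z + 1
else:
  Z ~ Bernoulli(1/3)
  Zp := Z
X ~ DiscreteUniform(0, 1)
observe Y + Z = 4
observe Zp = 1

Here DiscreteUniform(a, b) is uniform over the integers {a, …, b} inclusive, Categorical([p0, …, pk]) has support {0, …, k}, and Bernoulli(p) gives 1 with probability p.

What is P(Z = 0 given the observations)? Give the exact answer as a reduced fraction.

Enumerate traces; 4 have nonzero weight after conditioning:
  (Y=3, Z=1, X=0) weight 1/18
  (Y=3, Z=1, X=1) weight 1/18
  (Y=4, Z=0, X=0) weight 1/12
  (Y=4, Z=0, X=1) weight 1/12
Group by Z:
  weight(Z=0) = 1/6
  weight(Z=1) = 1/9
Total weight = 1/6 + 1/9 = 5/18
P(Z=0 | obs) = 1/6 / 5/18 = 3/5
P(Z=1 | obs) = 1/9 / 5/18 = 2/5

P(Z = 0 | obs) = 3/5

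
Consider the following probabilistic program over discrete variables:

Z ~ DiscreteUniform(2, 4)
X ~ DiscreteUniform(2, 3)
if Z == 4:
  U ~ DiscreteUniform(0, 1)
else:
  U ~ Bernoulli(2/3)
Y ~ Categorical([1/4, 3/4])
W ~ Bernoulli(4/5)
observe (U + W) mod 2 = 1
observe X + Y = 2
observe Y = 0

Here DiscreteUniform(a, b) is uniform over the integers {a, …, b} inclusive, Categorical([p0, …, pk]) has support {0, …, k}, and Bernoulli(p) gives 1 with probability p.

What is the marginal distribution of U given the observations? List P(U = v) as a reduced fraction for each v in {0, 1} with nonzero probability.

Enumerate traces; 6 have nonzero weight after conditioning:
  (Z=2, X=2, U=0, Y=0, W=1) weight 1/90
  (Z=2, X=2, U=1, Y=0, W=0) weight 1/180
  (Z=3, X=2, U=0, Y=0, W=1) weight 1/90
  (Z=3, X=2, U=1, Y=0, W=0) weight 1/180
  (Z=4, X=2, U=0, Y=0, W=1) weight 1/60
  (Z=4, X=2, U=1, Y=0, W=0) weight 1/240
Group by U:
  weight(U=0) = 7/180
  weight(U=1) = 11/720
Total weight = 7/180 + 11/720 = 13/240
P(U=0 | obs) = 7/180 / 13/240 = 28/39
P(U=1 | obs) = 11/720 / 13/240 = 11/39

P(U=0) = 28/39, P(U=1) = 11/39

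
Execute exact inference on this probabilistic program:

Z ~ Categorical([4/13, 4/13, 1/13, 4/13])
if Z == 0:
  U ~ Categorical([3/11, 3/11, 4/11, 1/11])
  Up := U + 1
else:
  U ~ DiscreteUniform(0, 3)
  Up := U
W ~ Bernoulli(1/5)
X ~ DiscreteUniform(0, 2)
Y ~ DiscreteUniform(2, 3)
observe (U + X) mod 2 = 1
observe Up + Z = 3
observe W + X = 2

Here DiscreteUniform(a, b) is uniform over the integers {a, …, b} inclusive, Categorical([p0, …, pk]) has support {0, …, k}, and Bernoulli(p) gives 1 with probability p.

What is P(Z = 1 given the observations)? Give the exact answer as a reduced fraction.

Enumerate traces; 8 have nonzero weight after conditioning:
  (Z=0, U=2, W=1, X=1, Y=2) weight 8/2145
  (Z=0, U=2, W=1, X=1, Y=3) weight 8/2145
  (Z=1, U=2, W=1, X=1, Y=2) weight 1/390
  (Z=1, U=2, W=1, X=1, Y=3) weight 1/390
  (Z=2, U=1, W=0, X=2, Y=2) weight 1/390
  (Z=2, U=1, W=0, X=2, Y=3) weight 1/390
  (Z=3, U=0, W=1, X=1, Y=2) weight 1/390
  (Z=3, U=0, W=1, X=1, Y=3) weight 1/390
Group by Z:
  weight(Z=0) = 16/2145
  weight(Z=1) = 1/195
  weight(Z=2) = 1/195
  weight(Z=3) = 1/195
Total weight = 16/2145 + 1/195 + 1/195 + 1/195 = 49/2145
P(Z=0 | obs) = 16/2145 / 49/2145 = 16/49
P(Z=1 | obs) = 1/195 / 49/2145 = 11/49
P(Z=2 | obs) = 1/195 / 49/2145 = 11/49
P(Z=3 | obs) = 1/195 / 49/2145 = 11/49

P(Z = 1 | obs) = 11/49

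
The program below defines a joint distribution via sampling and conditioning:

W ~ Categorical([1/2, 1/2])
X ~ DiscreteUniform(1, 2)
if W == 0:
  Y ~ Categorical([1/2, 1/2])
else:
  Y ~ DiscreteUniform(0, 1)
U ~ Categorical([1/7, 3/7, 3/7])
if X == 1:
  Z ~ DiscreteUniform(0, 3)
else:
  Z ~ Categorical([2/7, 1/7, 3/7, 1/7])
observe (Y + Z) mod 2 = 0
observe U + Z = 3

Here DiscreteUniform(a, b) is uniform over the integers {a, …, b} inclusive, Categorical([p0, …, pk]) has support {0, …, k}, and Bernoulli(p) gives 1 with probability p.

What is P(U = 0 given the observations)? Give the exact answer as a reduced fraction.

P(U = 0 | obs) = 11/101

Enumerate traces; 12 have nonzero weight after conditioning:
  (W=0, X=1, Y=0, U=1, Z=2) weight 3/224
  (W=0, X=1, Y=1, U=0, Z=3) weight 1/224
  (W=0, X=1, Y=1, U=2, Z=1) weight 3/224
  (W=0, X=2, Y=0, U=1, Z=2) weight 9/392
  (W=0, X=2, Y=1, U=0, Z=3) weight 1/392
  (W=0, X=2, Y=1, U=2, Z=1) weight 3/392
  (W=1, X=1, Y=0, U=1, Z=2) weight 3/224
  (W=1, X=1, Y=1, U=0, Z=3) weight 1/224
  … 4 more
Group by U:
  weight(U=0) = 11/784
  weight(U=1) = 57/784
  weight(U=2) = 33/784
Total weight = 11/784 + 57/784 + 33/784 = 101/784
P(U=0 | obs) = 11/784 / 101/784 = 11/101
P(U=1 | obs) = 57/784 / 101/784 = 57/101
P(U=2 | obs) = 33/784 / 101/784 = 33/101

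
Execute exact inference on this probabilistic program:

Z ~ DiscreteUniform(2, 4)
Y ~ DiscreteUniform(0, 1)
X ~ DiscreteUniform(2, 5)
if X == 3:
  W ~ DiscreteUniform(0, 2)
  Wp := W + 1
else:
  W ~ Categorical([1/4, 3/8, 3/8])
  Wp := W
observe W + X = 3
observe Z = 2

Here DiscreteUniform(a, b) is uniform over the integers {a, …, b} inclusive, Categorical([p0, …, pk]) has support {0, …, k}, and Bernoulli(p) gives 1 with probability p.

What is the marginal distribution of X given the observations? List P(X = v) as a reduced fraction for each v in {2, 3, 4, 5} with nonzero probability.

P(X=2) = 9/17, P(X=3) = 8/17

Enumerate traces; 4 have nonzero weight after conditioning:
  (Z=2, Y=0, X=2, W=1) weight 1/64
  (Z=2, Y=0, X=3, W=0) weight 1/72
  (Z=2, Y=1, X=2, W=1) weight 1/64
  (Z=2, Y=1, X=3, W=0) weight 1/72
Group by X:
  weight(X=2) = 1/32
  weight(X=3) = 1/36
Total weight = 1/32 + 1/36 = 17/288
P(X=2 | obs) = 1/32 / 17/288 = 9/17
P(X=3 | obs) = 1/36 / 17/288 = 8/17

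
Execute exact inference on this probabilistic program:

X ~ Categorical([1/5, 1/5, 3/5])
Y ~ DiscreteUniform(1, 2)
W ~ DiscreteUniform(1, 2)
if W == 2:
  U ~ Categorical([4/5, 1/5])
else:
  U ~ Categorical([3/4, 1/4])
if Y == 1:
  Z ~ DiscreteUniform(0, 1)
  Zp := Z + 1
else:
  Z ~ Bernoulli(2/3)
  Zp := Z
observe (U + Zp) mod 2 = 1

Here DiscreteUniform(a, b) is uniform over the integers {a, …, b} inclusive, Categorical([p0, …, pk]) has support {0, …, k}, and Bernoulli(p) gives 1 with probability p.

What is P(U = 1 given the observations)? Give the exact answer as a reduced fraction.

P(U = 1 | obs) = 45/262

Enumerate traces; 24 have nonzero weight after conditioning:
  (X=0, Y=1, W=1, U=0, Z=0) weight 3/160
  (X=0, Y=1, W=1, U=1, Z=1) weight 1/160
  (X=0, Y=1, W=2, U=0, Z=0) weight 1/50
  (X=0, Y=1, W=2, U=1, Z=1) weight 1/200
  (X=0, Y=2, W=1, U=0, Z=1) weight 1/40
  (X=0, Y=2, W=1, U=1, Z=0) weight 1/240
  (X=0, Y=2, W=2, U=0, Z=1) weight 2/75
  (X=0, Y=2, W=2, U=1, Z=0) weight 1/300
  … 16 more
Group by U:
  weight(U=0) = 217/480
  weight(U=1) = 3/32
Total weight = 217/480 + 3/32 = 131/240
P(U=0 | obs) = 217/480 / 131/240 = 217/262
P(U=1 | obs) = 3/32 / 131/240 = 45/262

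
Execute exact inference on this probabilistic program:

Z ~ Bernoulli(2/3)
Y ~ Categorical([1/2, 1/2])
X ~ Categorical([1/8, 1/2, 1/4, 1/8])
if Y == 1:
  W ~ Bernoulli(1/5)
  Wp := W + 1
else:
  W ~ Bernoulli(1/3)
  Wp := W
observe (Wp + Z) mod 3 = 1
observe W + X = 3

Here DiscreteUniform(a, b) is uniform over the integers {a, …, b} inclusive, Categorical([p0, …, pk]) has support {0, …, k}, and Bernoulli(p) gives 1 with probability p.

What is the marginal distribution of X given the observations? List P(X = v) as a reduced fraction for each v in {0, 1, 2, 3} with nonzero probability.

Enumerate traces; 3 have nonzero weight after conditioning:
  (Z=0, Y=0, X=2, W=1) weight 1/72
  (Z=0, Y=1, X=3, W=0) weight 1/60
  (Z=1, Y=0, X=3, W=0) weight 1/36
Group by X:
  weight(X=2) = 1/72
  weight(X=3) = 2/45
Total weight = 1/72 + 2/45 = 7/120
P(X=2 | obs) = 1/72 / 7/120 = 5/21
P(X=3 | obs) = 2/45 / 7/120 = 16/21

P(X=2) = 5/21, P(X=3) = 16/21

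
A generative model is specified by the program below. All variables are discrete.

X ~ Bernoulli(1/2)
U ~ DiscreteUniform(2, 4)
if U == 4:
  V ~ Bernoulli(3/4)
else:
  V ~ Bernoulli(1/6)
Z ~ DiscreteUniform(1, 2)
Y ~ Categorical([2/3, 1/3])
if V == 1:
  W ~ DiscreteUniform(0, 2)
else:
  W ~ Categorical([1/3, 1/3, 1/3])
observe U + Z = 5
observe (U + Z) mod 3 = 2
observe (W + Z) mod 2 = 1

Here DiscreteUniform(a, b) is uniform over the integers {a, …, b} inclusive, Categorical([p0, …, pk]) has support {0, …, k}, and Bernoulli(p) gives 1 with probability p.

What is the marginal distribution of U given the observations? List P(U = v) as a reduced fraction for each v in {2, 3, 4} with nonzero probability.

P(U=3) = 1/3, P(U=4) = 2/3

Enumerate traces; 24 have nonzero weight after conditioning:
  (X=0, U=3, V=0, Z=2, Y=0, W=1) weight 5/324
  (X=0, U=3, V=0, Z=2, Y=1, W=1) weight 5/648
  (X=0, U=3, V=1, Z=2, Y=0, W=1) weight 1/324
  (X=0, U=3, V=1, Z=2, Y=1, W=1) weight 1/648
  (X=0, U=4, V=0, Z=1, Y=0, W=0) weight 1/216
  (X=0, U=4, V=0, Z=1, Y=0, W=2) weight 1/216
  (X=0, U=4, V=0, Z=1, Y=1, W=0) weight 1/432
  (X=0, U=4, V=0, Z=1, Y=1, W=2) weight 1/432
  … 16 more
Group by U:
  weight(U=3) = 1/18
  weight(U=4) = 1/9
Total weight = 1/18 + 1/9 = 1/6
P(U=3 | obs) = 1/18 / 1/6 = 1/3
P(U=4 | obs) = 1/9 / 1/6 = 2/3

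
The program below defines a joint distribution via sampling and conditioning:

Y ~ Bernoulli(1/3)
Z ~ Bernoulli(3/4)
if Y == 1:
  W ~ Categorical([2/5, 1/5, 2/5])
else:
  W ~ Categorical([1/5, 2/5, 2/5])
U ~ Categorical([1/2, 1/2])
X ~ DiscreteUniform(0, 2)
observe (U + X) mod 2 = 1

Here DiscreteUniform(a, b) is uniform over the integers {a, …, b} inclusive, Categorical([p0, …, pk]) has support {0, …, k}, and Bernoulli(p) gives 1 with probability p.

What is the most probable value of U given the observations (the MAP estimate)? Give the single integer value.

argmax_v P(U = v | obs) = 1

Enumerate traces; 36 have nonzero weight after conditioning:
  (Y=0, Z=0, W=0, U=0, X=1) weight 1/180
  (Y=0, Z=0, W=0, U=1, X=0) weight 1/180
  (Y=0, Z=0, W=0, U=1, X=2) weight 1/180
  (Y=0, Z=0, W=1, U=0, X=1) weight 1/90
  (Y=0, Z=0, W=1, U=1, X=0) weight 1/90
  (Y=0, Z=0, W=1, U=1, X=2) weight 1/90
  (Y=0, Z=0, W=2, U=0, X=1) weight 1/90
  (Y=0, Z=0, W=2, U=1, X=0) weight 1/90
  … 28 more
Group by U:
  weight(U=0) = 1/6
  weight(U=1) = 1/3
Total weight = 1/6 + 1/3 = 1/2
P(U=0 | obs) = 1/6 / 1/2 = 1/3
P(U=1 | obs) = 1/3 / 1/2 = 2/3
argmax = 1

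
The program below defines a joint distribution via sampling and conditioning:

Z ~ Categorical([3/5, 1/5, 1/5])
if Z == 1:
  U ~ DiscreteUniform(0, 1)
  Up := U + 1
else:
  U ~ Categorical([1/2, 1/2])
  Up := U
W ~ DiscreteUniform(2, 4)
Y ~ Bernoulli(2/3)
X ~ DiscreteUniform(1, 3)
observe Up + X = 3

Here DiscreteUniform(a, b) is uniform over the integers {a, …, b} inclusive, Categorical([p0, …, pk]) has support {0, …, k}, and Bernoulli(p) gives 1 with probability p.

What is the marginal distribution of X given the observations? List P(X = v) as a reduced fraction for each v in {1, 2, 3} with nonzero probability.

Enumerate traces; 36 have nonzero weight after conditioning:
  (Z=0, U=0, W=2, Y=0, X=3) weight 1/90
  (Z=0, U=0, W=2, Y=1, X=3) weight 1/45
  (Z=0, U=0, W=3, Y=0, X=3) weight 1/90
  (Z=0, U=0, W=3, Y=1, X=3) weight 1/45
  (Z=0, U=0, W=4, Y=0, X=3) weight 1/90
  (Z=0, U=0, W=4, Y=1, X=3) weight 1/45
  (Z=0, U=1, W=2, Y=0, X=2) weight 1/90
  (Z=0, U=1, W=2, Y=1, X=2) weight 1/45
  (Z=1, U=1, W=2, Y=0, X=1) weight 1/270
  … 27 more
Group by X:
  weight(X=1) = 1/30
  weight(X=2) = 1/6
  weight(X=3) = 2/15
Total weight = 1/30 + 1/6 + 2/15 = 1/3
P(X=1 | obs) = 1/30 / 1/3 = 1/10
P(X=2 | obs) = 1/6 / 1/3 = 1/2
P(X=3 | obs) = 2/15 / 1/3 = 2/5

P(X=1) = 1/10, P(X=2) = 1/2, P(X=3) = 2/5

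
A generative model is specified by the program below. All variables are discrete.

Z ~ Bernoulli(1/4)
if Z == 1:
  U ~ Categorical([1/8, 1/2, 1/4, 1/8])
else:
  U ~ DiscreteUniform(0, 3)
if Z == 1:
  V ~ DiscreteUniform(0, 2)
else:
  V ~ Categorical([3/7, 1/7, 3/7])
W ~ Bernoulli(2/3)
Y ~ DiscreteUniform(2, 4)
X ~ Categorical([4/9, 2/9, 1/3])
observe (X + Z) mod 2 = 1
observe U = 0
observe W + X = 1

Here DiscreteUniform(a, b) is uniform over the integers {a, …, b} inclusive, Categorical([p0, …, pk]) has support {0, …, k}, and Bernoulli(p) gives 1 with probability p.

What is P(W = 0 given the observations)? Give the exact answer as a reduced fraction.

P(W = 0 | obs) = 3/5

Enumerate traces; 18 have nonzero weight after conditioning:
  (Z=0, U=0, V=0, W=0, Y=2, X=1) weight 1/504
  (Z=0, U=0, V=0, W=0, Y=3, X=1) weight 1/504
  (Z=0, U=0, V=0, W=0, Y=4, X=1) weight 1/504
  (Z=0, U=0, V=1, W=0, Y=2, X=1) weight 1/1512
  (Z=0, U=0, V=1, W=0, Y=3, X=1) weight 1/1512
  (Z=0, U=0, V=1, W=0, Y=4, X=1) weight 1/1512
  (Z=0, U=0, V=2, W=0, Y=2, X=1) weight 1/504
  (Z=0, U=0, V=2, W=0, Y=3, X=1) weight 1/504
  (Z=1, U=0, V=0, W=1, Y=2, X=0) weight 1/972
  … 9 more
Group by W:
  weight(W=0) = 1/72
  weight(W=1) = 1/108
Total weight = 1/72 + 1/108 = 5/216
P(W=0 | obs) = 1/72 / 5/216 = 3/5
P(W=1 | obs) = 1/108 / 5/216 = 2/5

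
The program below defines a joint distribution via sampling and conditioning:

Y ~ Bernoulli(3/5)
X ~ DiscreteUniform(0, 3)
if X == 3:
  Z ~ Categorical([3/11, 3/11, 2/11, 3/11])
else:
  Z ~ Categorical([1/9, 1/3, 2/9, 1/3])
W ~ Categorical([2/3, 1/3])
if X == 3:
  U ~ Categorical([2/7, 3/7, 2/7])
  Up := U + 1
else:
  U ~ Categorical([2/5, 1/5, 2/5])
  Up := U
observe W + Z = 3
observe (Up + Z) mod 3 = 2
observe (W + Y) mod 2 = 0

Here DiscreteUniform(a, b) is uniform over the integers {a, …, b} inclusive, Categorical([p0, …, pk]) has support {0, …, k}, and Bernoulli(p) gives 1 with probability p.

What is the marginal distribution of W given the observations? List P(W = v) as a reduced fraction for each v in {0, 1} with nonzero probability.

Enumerate traces; 8 have nonzero weight after conditioning:
  (Y=0, X=0, Z=3, W=0, U=2) weight 2/225
  (Y=0, X=1, Z=3, W=0, U=2) weight 2/225
  (Y=0, X=2, Z=3, W=0, U=2) weight 2/225
  (Y=0, X=3, Z=3, W=0, U=1) weight 3/385
  (Y=1, X=0, Z=2, W=1, U=0) weight 1/225
  (Y=1, X=1, Z=2, W=1, U=0) weight 1/225
  (Y=1, X=2, Z=2, W=1, U=0) weight 1/225
  (Y=1, X=3, Z=2, W=1, U=2) weight 1/385
Group by W:
  weight(W=0) = 199/5775
  weight(W=1) = 92/5775
Total weight = 199/5775 + 92/5775 = 97/1925
P(W=0 | obs) = 199/5775 / 97/1925 = 199/291
P(W=1 | obs) = 92/5775 / 97/1925 = 92/291

P(W=0) = 199/291, P(W=1) = 92/291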